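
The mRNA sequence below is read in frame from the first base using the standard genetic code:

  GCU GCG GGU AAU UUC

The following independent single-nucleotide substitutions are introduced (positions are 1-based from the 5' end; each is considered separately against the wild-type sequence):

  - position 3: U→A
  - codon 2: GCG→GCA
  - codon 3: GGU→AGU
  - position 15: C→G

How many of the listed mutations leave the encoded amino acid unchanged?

2

Codon 1: GCU (Ala) → GCA (Ala) — synonymous.
Codon 2: GCG (Ala) → GCA (Ala) — synonymous.
Codon 3: GGU (Gly) → AGU (Ser) — missense.
Codon 5: UUC (Phe) → UUG (Leu) — missense.
Synonymous: 2 of 4.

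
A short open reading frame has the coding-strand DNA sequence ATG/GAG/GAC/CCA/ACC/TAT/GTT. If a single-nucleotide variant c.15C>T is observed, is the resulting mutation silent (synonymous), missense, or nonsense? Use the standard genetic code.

silent

Position 15 falls in codon 5: ACC → Thr.
After the substitution the codon is ACT → Thr.
Both encode Thr, so the change is synonymous.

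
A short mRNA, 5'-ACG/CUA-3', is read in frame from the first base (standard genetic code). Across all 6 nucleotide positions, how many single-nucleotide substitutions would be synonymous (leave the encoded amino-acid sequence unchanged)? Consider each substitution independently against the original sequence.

Codon 1 (ACG, Thr): 3 synonymous substitutions.
Codon 2 (CUA, Leu): 4 synonymous substitutions.
Total: 3 + 4 = 7.

7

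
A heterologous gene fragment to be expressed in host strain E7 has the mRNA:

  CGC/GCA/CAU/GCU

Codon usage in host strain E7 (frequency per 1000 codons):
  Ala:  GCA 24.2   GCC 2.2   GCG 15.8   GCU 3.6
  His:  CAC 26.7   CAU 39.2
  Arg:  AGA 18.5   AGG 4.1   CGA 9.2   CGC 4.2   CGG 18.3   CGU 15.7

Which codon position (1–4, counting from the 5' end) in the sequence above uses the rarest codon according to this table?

Codon 1 CGC (Arg): 4.2 per 1000.
Codon 2 GCA (Ala): 24.2 per 1000.
Codon 3 CAU (His): 39.2 per 1000.
Codon 4 GCU (Ala): 3.6 per 1000.
Lowest frequency is 3.6 at codon 4.

4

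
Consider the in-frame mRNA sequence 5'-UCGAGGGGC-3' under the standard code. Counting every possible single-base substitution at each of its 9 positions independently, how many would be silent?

8

Codon 1 (UCG, Ser): 3 synonymous substitutions.
Codon 2 (AGG, Arg): 2 synonymous substitutions.
Codon 3 (GGC, Gly): 3 synonymous substitutions.
Total: 3 + 2 + 3 = 8.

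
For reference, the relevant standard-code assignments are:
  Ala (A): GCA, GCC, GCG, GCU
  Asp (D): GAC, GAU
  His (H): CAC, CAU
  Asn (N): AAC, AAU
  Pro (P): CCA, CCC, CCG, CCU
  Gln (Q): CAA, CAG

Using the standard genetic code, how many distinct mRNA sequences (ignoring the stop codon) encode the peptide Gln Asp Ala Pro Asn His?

Gln: 2 codons.
Asp: 2 codons.
Ala: 4 codons.
Pro: 4 codons.
Asn: 2 codons.
His: 2 codons.
2 × 2 × 4 × 4 × 2 × 2 = 256.

256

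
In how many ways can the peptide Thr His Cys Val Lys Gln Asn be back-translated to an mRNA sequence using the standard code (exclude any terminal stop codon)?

512

Thr: 4 codons.
His: 2 codons.
Cys: 2 codons.
Val: 4 codons.
Lys: 2 codons.
Gln: 2 codons.
Asn: 2 codons.
4 × 2 × 2 × 4 × 2 × 2 × 2 = 512.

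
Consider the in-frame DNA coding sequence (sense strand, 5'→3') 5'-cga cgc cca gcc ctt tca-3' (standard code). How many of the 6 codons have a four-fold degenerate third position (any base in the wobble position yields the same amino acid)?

Codon 1 CGA (Arg): third position 4-fold.
Codon 2 CGC (Arg): third position 4-fold.
Codon 3 CCA (Pro): third position 4-fold.
Codon 4 GCC (Ala): third position 4-fold.
Codon 5 CTT (Leu): third position 4-fold.
Codon 6 TCA (Ser): third position 4-fold.
Four-fold degenerate third positions: 6.

6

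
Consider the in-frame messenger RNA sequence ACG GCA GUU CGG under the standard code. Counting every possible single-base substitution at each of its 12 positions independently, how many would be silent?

Codon 1 (ACG, Thr): 3 synonymous substitutions.
Codon 2 (GCA, Ala): 3 synonymous substitutions.
Codon 3 (GUU, Val): 3 synonymous substitutions.
Codon 4 (CGG, Arg): 4 synonymous substitutions.
Total: 3 + 3 + 3 + 4 = 13.

13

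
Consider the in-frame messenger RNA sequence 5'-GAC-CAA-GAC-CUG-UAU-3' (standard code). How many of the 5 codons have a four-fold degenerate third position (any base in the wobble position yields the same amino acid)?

Codon 1 GAC (Asp): third position 2-fold.
Codon 2 CAA (Gln): third position 2-fold.
Codon 3 GAC (Asp): third position 2-fold.
Codon 4 CUG (Leu): third position 4-fold.
Codon 5 UAU (Tyr): third position 2-fold.
Four-fold degenerate third positions: 1.

1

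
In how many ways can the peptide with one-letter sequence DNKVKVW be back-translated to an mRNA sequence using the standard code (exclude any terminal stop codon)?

Asp: 2 codons.
Asn: 2 codons.
Lys: 2 codons.
Val: 4 codons.
Lys: 2 codons.
Val: 4 codons.
Trp: 1 codon.
2 × 2 × 2 × 4 × 2 × 4 × 1 = 256.

256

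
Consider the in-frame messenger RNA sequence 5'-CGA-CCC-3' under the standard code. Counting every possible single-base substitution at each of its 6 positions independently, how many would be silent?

7

Codon 1 (CGA, Arg): 4 synonymous substitutions.
Codon 2 (CCC, Pro): 3 synonymous substitutions.
Total: 4 + 3 = 7.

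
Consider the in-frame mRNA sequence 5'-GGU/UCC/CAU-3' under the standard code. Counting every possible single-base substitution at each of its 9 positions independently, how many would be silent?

7

Codon 1 (GGU, Gly): 3 synonymous substitutions.
Codon 2 (UCC, Ser): 3 synonymous substitutions.
Codon 3 (CAU, His): 1 synonymous substitution.
Total: 3 + 3 + 1 = 7.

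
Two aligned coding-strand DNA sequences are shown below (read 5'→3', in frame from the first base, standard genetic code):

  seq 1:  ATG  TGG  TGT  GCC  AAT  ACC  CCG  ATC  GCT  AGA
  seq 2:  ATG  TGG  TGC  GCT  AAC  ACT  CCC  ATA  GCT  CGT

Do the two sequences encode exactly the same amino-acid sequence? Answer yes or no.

yes

Codon 1: ATG Met / ATG Met — identical.
Codon 2: TGG Trp / TGG Trp — identical.
Codon 3: TGT Cys / TGC Cys — synonymous.
Codon 4: GCC Ala / GCT Ala — synonymous.
Codon 5: AAT Asn / AAC Asn — synonymous.
Codon 6: ACC Thr / ACT Thr — synonymous.
Codon 7: CCG Pro / CCC Pro — synonymous.
Codon 8: ATC Ile / ATA Ile — synonymous.
Codon 9: GCT Ala / GCT Ala — identical.
Codon 10: AGA Arg / CGT Arg — synonymous.
Nonsynonymous differences: 0 → same protein.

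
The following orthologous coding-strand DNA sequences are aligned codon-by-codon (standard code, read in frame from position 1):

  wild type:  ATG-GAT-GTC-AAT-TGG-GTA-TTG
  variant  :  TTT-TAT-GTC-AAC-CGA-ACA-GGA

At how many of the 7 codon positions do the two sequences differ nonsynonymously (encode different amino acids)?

5

Codon 1: ATG Met / TTT Phe — nonsynonymous.
Codon 2: GAT Asp / TAT Tyr — nonsynonymous.
Codon 3: GTC Val / GTC Val — identical.
Codon 4: AAT Asn / AAC Asn — synonymous.
Codon 5: TGG Trp / CGA Arg — nonsynonymous.
Codon 6: GTA Val / ACA Thr — nonsynonymous.
Codon 7: TTG Leu / GGA Gly — nonsynonymous.
Nonsynonymous differences: 5.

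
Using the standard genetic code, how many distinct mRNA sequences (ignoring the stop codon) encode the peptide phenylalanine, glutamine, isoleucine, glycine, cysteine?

Phe: 2 codons.
Gln: 2 codons.
Ile: 3 codons.
Gly: 4 codons.
Cys: 2 codons.
2 × 2 × 3 × 4 × 2 = 96.

96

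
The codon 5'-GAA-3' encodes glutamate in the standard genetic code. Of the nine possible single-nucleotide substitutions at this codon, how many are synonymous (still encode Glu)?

1

Position 1: none → 0 synonymous.
Position 2: none → 0 synonymous.
Position 3: GAG → 1 synonymous.
Total: 0 + 0 + 1 = 1.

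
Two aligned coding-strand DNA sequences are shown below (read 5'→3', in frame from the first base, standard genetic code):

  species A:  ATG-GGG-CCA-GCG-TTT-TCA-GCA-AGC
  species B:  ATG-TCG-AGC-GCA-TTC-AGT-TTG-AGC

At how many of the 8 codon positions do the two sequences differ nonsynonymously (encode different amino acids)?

3

Codon 1: ATG Met / ATG Met — identical.
Codon 2: GGG Gly / TCG Ser — nonsynonymous.
Codon 3: CCA Pro / AGC Ser — nonsynonymous.
Codon 4: GCG Ala / GCA Ala — synonymous.
Codon 5: TTT Phe / TTC Phe — synonymous.
Codon 6: TCA Ser / AGT Ser — synonymous.
Codon 7: GCA Ala / TTG Leu — nonsynonymous.
Codon 8: AGC Ser / AGC Ser — identical.
Nonsynonymous differences: 3.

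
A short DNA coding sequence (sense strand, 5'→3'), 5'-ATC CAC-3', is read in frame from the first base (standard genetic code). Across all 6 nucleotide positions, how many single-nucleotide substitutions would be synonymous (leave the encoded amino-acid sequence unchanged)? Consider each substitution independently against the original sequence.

3

Codon 1 (ATC, Ile): 2 synonymous substitutions.
Codon 2 (CAC, His): 1 synonymous substitution.
Total: 2 + 1 = 3.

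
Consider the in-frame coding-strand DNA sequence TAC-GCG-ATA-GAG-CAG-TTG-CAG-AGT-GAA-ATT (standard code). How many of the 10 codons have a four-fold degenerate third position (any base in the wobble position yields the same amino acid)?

1

Codon 1 TAC (Tyr): third position 2-fold.
Codon 2 GCG (Ala): third position 4-fold.
Codon 3 ATA (Ile): third position 3-fold.
Codon 4 GAG (Glu): third position 2-fold.
Codon 5 CAG (Gln): third position 2-fold.
Codon 6 TTG (Leu): third position 2-fold.
Codon 7 CAG (Gln): third position 2-fold.
Codon 8 AGT (Ser): third position 2-fold.
Codon 9 GAA (Glu): third position 2-fold.
Codon 10 ATT (Ile): third position 3-fold.
Four-fold degenerate third positions: 1.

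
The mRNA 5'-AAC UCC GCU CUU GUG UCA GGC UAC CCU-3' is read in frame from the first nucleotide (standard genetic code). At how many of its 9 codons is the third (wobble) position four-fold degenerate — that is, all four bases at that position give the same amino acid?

7

Codon 1 AAC (Asn): third position 2-fold.
Codon 2 UCC (Ser): third position 4-fold.
Codon 3 GCU (Ala): third position 4-fold.
Codon 4 CUU (Leu): third position 4-fold.
Codon 5 GUG (Val): third position 4-fold.
Codon 6 UCA (Ser): third position 4-fold.
Codon 7 GGC (Gly): third position 4-fold.
Codon 8 UAC (Tyr): third position 2-fold.
Codon 9 CCU (Pro): third position 4-fold.
Four-fold degenerate third positions: 7.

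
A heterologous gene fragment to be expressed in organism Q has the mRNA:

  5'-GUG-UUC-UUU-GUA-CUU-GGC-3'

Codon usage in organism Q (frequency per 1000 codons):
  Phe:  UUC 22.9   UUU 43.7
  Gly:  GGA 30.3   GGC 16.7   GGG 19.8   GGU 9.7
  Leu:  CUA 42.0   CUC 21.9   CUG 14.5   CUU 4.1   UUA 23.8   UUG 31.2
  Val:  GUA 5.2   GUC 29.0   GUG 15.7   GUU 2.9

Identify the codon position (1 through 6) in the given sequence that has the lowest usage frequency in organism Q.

5

Codon 1 GUG (Val): 15.7 per 1000.
Codon 2 UUC (Phe): 22.9 per 1000.
Codon 3 UUU (Phe): 43.7 per 1000.
Codon 4 GUA (Val): 5.2 per 1000.
Codon 5 CUU (Leu): 4.1 per 1000.
Codon 6 GGC (Gly): 16.7 per 1000.
Lowest frequency is 4.1 at codon 5.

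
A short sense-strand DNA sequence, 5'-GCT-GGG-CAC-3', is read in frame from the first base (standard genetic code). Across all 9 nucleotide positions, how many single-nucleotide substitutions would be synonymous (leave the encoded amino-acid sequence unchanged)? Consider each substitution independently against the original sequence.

Codon 1 (GCT, Ala): 3 synonymous substitutions.
Codon 2 (GGG, Gly): 3 synonymous substitutions.
Codon 3 (CAC, His): 1 synonymous substitution.
Total: 3 + 3 + 1 = 7.

7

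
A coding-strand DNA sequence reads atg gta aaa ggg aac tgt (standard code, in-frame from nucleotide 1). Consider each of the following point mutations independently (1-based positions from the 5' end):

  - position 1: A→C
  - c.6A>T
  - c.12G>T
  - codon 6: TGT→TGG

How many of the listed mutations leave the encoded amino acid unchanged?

2

Codon 1: ATG (Met) → CTG (Leu) — missense.
Codon 2: GTA (Val) → GTT (Val) — synonymous.
Codon 4: GGG (Gly) → GGT (Gly) — synonymous.
Codon 6: TGT (Cys) → TGG (Trp) — missense.
Synonymous: 2 of 4.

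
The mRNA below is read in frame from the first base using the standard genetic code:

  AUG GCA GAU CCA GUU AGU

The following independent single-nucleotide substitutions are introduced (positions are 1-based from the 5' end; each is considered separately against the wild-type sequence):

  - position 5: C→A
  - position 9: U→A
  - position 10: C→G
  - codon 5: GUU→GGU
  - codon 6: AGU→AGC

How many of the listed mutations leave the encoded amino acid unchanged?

1

Codon 2: GCA (Ala) → GAA (Glu) — missense.
Codon 3: GAU (Asp) → GAA (Glu) — missense.
Codon 4: CCA (Pro) → GCA (Ala) — missense.
Codon 5: GUU (Val) → GGU (Gly) — missense.
Codon 6: AGU (Ser) → AGC (Ser) — synonymous.
Synonymous: 1 of 5.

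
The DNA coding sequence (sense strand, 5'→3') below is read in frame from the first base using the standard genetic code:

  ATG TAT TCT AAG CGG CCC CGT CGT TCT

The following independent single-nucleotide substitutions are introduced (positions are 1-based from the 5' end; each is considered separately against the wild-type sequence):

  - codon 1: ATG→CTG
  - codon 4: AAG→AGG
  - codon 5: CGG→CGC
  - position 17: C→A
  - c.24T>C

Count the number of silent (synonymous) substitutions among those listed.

2

Codon 1: ATG (Met) → CTG (Leu) — missense.
Codon 4: AAG (Lys) → AGG (Arg) — missense.
Codon 5: CGG (Arg) → CGC (Arg) — synonymous.
Codon 6: CCC (Pro) → CAC (His) — missense.
Codon 8: CGT (Arg) → CGC (Arg) — synonymous.
Synonymous: 2 of 5.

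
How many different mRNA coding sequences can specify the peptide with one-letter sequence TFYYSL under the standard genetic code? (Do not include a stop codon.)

Thr: 4 codons.
Phe: 2 codons.
Tyr: 2 codons.
Tyr: 2 codons.
Ser: 6 codons.
Leu: 6 codons.
4 × 2 × 2 × 2 × 6 × 6 = 1152.

1152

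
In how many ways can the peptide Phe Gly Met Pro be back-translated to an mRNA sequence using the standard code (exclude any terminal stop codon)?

Phe: 2 codons.
Gly: 4 codons.
Met: 1 codon.
Pro: 4 codons.
2 × 4 × 1 × 4 = 32.

32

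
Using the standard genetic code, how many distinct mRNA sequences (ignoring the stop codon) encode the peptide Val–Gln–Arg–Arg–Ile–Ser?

Val: 4 codons.
Gln: 2 codons.
Arg: 6 codons.
Arg: 6 codons.
Ile: 3 codons.
Ser: 6 codons.
4 × 2 × 6 × 6 × 3 × 6 = 5184.

5184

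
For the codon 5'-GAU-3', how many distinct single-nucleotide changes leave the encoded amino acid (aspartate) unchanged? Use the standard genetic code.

1

Position 1: none → 0 synonymous.
Position 2: none → 0 synonymous.
Position 3: GAC → 1 synonymous.
Total: 0 + 0 + 1 = 1.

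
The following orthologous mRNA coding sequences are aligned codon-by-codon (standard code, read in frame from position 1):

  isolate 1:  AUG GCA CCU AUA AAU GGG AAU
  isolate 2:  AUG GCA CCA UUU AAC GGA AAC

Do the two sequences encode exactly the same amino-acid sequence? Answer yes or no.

Codon 1: AUG Met / AUG Met — identical.
Codon 2: GCA Ala / GCA Ala — identical.
Codon 3: CCU Pro / CCA Pro — synonymous.
Codon 4: AUA Ile / UUU Phe — nonsynonymous.
Codon 5: AAU Asn / AAC Asn — synonymous.
Codon 6: GGG Gly / GGA Gly — synonymous.
Codon 7: AAU Asn / AAC Asn — synonymous.
Nonsynonymous differences: 1 → different protein.

no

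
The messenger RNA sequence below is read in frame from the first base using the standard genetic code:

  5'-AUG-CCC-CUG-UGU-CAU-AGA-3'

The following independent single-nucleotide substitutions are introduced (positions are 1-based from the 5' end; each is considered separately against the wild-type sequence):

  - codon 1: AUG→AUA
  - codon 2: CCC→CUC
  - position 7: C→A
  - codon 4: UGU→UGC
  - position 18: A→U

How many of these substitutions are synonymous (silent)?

Codon 1: AUG (Met) → AUA (Ile) — missense.
Codon 2: CCC (Pro) → CUC (Leu) — missense.
Codon 3: CUG (Leu) → AUG (Met) — missense.
Codon 4: UGU (Cys) → UGC (Cys) — synonymous.
Codon 6: AGA (Arg) → AGU (Ser) — missense.
Synonymous: 1 of 5.

1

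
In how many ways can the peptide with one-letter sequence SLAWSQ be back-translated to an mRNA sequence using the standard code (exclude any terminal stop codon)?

Ser: 6 codons.
Leu: 6 codons.
Ala: 4 codons.
Trp: 1 codon.
Ser: 6 codons.
Gln: 2 codons.
6 × 6 × 4 × 1 × 6 × 2 = 1728.

1728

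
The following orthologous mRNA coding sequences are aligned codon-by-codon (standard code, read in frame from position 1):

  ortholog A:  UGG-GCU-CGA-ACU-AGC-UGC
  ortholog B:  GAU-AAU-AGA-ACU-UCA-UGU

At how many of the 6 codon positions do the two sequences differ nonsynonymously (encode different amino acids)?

2

Codon 1: UGG Trp / GAU Asp — nonsynonymous.
Codon 2: GCU Ala / AAU Asn — nonsynonymous.
Codon 3: CGA Arg / AGA Arg — synonymous.
Codon 4: ACU Thr / ACU Thr — identical.
Codon 5: AGC Ser / UCA Ser — synonymous.
Codon 6: UGC Cys / UGU Cys — synonymous.
Nonsynonymous differences: 2.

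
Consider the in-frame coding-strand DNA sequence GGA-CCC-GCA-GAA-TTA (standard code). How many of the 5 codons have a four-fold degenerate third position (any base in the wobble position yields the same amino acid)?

3

Codon 1 GGA (Gly): third position 4-fold.
Codon 2 CCC (Pro): third position 4-fold.
Codon 3 GCA (Ala): third position 4-fold.
Codon 4 GAA (Glu): third position 2-fold.
Codon 5 TTA (Leu): third position 2-fold.
Four-fold degenerate third positions: 3.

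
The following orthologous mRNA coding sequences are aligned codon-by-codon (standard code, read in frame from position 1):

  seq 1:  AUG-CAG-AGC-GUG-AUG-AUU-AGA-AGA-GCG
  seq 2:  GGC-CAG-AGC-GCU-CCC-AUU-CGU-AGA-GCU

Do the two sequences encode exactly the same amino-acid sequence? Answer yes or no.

Codon 1: AUG Met / GGC Gly — nonsynonymous.
Codon 2: CAG Gln / CAG Gln — identical.
Codon 3: AGC Ser / AGC Ser — identical.
Codon 4: GUG Val / GCU Ala — nonsynonymous.
Codon 5: AUG Met / CCC Pro — nonsynonymous.
Codon 6: AUU Ile / AUU Ile — identical.
Codon 7: AGA Arg / CGU Arg — synonymous.
Codon 8: AGA Arg / AGA Arg — identical.
Codon 9: GCG Ala / GCU Ala — synonymous.
Nonsynonymous differences: 3 → different protein.

no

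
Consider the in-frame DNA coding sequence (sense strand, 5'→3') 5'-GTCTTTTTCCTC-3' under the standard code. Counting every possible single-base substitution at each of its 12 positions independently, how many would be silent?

Codon 1 (GTC, Val): 3 synonymous substitutions.
Codon 2 (TTT, Phe): 1 synonymous substitution.
Codon 3 (TTC, Phe): 1 synonymous substitution.
Codon 4 (CTC, Leu): 3 synonymous substitutions.
Total: 3 + 1 + 1 + 3 = 8.

8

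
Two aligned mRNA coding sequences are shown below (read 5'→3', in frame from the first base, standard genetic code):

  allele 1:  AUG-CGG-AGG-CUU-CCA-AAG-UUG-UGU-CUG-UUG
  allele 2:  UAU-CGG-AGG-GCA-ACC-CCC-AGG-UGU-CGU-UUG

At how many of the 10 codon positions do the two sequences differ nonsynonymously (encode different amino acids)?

6

Codon 1: AUG Met / UAU Tyr — nonsynonymous.
Codon 2: CGG Arg / CGG Arg — identical.
Codon 3: AGG Arg / AGG Arg — identical.
Codon 4: CUU Leu / GCA Ala — nonsynonymous.
Codon 5: CCA Pro / ACC Thr — nonsynonymous.
Codon 6: AAG Lys / CCC Pro — nonsynonymous.
Codon 7: UUG Leu / AGG Arg — nonsynonymous.
Codon 8: UGU Cys / UGU Cys — identical.
Codon 9: CUG Leu / CGU Arg — nonsynonymous.
Codon 10: UUG Leu / UUG Leu — identical.
Nonsynonymous differences: 6.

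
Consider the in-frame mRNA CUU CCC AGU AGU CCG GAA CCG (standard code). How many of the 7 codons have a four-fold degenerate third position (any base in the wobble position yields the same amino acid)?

Codon 1 CUU (Leu): third position 4-fold.
Codon 2 CCC (Pro): third position 4-fold.
Codon 3 AGU (Ser): third position 2-fold.
Codon 4 AGU (Ser): third position 2-fold.
Codon 5 CCG (Pro): third position 4-fold.
Codon 6 GAA (Glu): third position 2-fold.
Codon 7 CCG (Pro): third position 4-fold.
Four-fold degenerate third positions: 4.

4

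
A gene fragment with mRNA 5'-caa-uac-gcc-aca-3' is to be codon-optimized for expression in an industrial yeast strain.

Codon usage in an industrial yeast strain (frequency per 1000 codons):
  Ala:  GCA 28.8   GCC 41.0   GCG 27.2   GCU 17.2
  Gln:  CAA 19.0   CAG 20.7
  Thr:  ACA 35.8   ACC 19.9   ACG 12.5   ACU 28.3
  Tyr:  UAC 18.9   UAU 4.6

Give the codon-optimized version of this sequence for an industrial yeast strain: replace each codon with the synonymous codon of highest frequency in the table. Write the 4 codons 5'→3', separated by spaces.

CAG UAC GCC ACA

Codon 1 (Gln): best is CAG at 20.7.
Codon 2 (Tyr): best is UAC at 18.9.
Codon 3 (Ala): best is GCC at 41.0.
Codon 4 (Thr): best is ACA at 35.8.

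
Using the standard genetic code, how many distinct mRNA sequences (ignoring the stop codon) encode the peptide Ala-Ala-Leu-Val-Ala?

1536

Ala: 4 codons.
Ala: 4 codons.
Leu: 6 codons.
Val: 4 codons.
Ala: 4 codons.
4 × 4 × 6 × 4 × 4 = 1536.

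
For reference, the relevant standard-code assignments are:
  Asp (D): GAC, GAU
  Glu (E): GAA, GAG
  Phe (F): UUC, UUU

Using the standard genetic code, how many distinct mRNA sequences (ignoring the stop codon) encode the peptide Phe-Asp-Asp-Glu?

Phe: 2 codons.
Asp: 2 codons.
Asp: 2 codons.
Glu: 2 codons.
2 × 2 × 2 × 2 = 16.

16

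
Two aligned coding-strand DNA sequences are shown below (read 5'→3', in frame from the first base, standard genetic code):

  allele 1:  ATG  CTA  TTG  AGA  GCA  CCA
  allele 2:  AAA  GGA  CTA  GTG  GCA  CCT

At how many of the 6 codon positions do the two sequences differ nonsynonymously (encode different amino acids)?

Codon 1: ATG Met / AAA Lys — nonsynonymous.
Codon 2: CTA Leu / GGA Gly — nonsynonymous.
Codon 3: TTG Leu / CTA Leu — synonymous.
Codon 4: AGA Arg / GTG Val — nonsynonymous.
Codon 5: GCA Ala / GCA Ala — identical.
Codon 6: CCA Pro / CCT Pro — synonymous.
Nonsynonymous differences: 3.

3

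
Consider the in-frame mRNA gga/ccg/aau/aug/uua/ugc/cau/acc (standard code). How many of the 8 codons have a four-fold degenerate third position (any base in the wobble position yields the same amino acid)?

3

Codon 1 GGA (Gly): third position 4-fold.
Codon 2 CCG (Pro): third position 4-fold.
Codon 3 AAU (Asn): third position 2-fold.
Codon 4 AUG (Met): third position 1-fold.
Codon 5 UUA (Leu): third position 2-fold.
Codon 6 UGC (Cys): third position 2-fold.
Codon 7 CAU (His): third position 2-fold.
Codon 8 ACC (Thr): third position 4-fold.
Four-fold degenerate third positions: 3.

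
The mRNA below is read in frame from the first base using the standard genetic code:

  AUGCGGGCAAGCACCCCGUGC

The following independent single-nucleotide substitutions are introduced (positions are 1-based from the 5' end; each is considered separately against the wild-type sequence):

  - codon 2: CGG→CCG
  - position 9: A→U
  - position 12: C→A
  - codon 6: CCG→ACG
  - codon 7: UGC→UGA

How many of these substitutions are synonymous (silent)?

Codon 2: CGG (Arg) → CCG (Pro) — missense.
Codon 3: GCA (Ala) → GCU (Ala) — synonymous.
Codon 4: AGC (Ser) → AGA (Arg) — missense.
Codon 6: CCG (Pro) → ACG (Thr) — missense.
Codon 7: UGC (Cys) → UGA (Stop) — nonsense.
Synonymous: 1 of 5.

1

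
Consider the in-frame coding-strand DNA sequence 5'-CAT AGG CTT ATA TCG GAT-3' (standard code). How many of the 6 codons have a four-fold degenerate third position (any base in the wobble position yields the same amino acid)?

2

Codon 1 CAT (His): third position 2-fold.
Codon 2 AGG (Arg): third position 2-fold.
Codon 3 CTT (Leu): third position 4-fold.
Codon 4 ATA (Ile): third position 3-fold.
Codon 5 TCG (Ser): third position 4-fold.
Codon 6 GAT (Asp): third position 2-fold.
Four-fold degenerate third positions: 2.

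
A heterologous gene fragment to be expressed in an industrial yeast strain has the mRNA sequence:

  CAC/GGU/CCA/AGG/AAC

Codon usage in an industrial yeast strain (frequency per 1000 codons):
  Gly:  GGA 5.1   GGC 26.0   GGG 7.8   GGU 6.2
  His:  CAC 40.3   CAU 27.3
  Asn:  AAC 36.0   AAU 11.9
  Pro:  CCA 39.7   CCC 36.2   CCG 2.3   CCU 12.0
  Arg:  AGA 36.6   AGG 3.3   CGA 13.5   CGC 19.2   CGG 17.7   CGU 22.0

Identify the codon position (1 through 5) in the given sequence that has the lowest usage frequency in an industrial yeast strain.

4

Codon 1 CAC (His): 40.3 per 1000.
Codon 2 GGU (Gly): 6.2 per 1000.
Codon 3 CCA (Pro): 39.7 per 1000.
Codon 4 AGG (Arg): 3.3 per 1000.
Codon 5 AAC (Asn): 36.0 per 1000.
Lowest frequency is 3.3 at codon 4.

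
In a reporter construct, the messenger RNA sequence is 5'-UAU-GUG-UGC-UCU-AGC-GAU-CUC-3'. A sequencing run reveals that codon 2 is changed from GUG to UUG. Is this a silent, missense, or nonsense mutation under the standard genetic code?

missense

Position 4 falls in codon 2: GUG → Val.
After the substitution the codon is UUG → Leu.
Val ≠ Leu, so this is a missense mutation.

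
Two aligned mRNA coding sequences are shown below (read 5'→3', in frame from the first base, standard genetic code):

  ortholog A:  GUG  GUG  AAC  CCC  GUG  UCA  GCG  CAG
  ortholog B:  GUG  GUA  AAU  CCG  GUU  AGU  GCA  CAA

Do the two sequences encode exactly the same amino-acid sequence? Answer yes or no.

yes

Codon 1: GUG Val / GUG Val — identical.
Codon 2: GUG Val / GUA Val — synonymous.
Codon 3: AAC Asn / AAU Asn — synonymous.
Codon 4: CCC Pro / CCG Pro — synonymous.
Codon 5: GUG Val / GUU Val — synonymous.
Codon 6: UCA Ser / AGU Ser — synonymous.
Codon 7: GCG Ala / GCA Ala — synonymous.
Codon 8: CAG Gln / CAA Gln — synonymous.
Nonsynonymous differences: 0 → same protein.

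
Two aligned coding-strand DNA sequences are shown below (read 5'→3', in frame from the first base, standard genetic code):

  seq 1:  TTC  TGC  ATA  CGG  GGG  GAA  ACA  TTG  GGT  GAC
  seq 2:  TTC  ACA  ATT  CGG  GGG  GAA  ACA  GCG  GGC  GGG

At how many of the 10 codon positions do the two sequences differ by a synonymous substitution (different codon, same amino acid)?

Codon 1: TTC Phe / TTC Phe — identical.
Codon 2: TGC Cys / ACA Thr — nonsynonymous.
Codon 3: ATA Ile / ATT Ile — synonymous.
Codon 4: CGG Arg / CGG Arg — identical.
Codon 5: GGG Gly / GGG Gly — identical.
Codon 6: GAA Glu / GAA Glu — identical.
Codon 7: ACA Thr / ACA Thr — identical.
Codon 8: TTG Leu / GCG Ala — nonsynonymous.
Codon 9: GGT Gly / GGC Gly — synonymous.
Codon 10: GAC Asp / GGG Gly — nonsynonymous.
Synonymous differences: 2.

2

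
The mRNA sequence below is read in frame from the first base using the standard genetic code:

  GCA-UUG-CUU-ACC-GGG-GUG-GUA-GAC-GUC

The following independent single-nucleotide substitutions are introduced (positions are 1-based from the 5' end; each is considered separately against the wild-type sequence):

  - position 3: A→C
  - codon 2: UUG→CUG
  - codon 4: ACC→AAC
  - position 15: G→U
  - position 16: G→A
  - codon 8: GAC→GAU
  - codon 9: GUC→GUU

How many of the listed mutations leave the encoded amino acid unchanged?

5

Codon 1: GCA (Ala) → GCC (Ala) — synonymous.
Codon 2: UUG (Leu) → CUG (Leu) — synonymous.
Codon 4: ACC (Thr) → AAC (Asn) — missense.
Codon 5: GGG (Gly) → GGU (Gly) — synonymous.
Codon 6: GUG (Val) → AUG (Met) — missense.
Codon 8: GAC (Asp) → GAU (Asp) — synonymous.
Codon 9: GUC (Val) → GUU (Val) — synonymous.
Synonymous: 5 of 7.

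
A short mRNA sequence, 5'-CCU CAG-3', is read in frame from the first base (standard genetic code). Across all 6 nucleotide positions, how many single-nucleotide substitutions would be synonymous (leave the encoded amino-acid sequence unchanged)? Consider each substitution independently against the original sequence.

4

Codon 1 (CCU, Pro): 3 synonymous substitutions.
Codon 2 (CAG, Gln): 1 synonymous substitution.
Total: 3 + 1 = 4.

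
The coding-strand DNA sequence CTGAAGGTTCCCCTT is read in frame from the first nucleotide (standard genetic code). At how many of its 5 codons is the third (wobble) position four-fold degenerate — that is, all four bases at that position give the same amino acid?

Codon 1 CTG (Leu): third position 4-fold.
Codon 2 AAG (Lys): third position 2-fold.
Codon 3 GTT (Val): third position 4-fold.
Codon 4 CCC (Pro): third position 4-fold.
Codon 5 CTT (Leu): third position 4-fold.
Four-fold degenerate third positions: 4.

4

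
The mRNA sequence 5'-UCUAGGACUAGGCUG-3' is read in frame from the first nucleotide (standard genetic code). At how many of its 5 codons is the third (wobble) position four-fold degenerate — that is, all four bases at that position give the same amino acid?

Codon 1 UCU (Ser): third position 4-fold.
Codon 2 AGG (Arg): third position 2-fold.
Codon 3 ACU (Thr): third position 4-fold.
Codon 4 AGG (Arg): third position 2-fold.
Codon 5 CUG (Leu): third position 4-fold.
Four-fold degenerate third positions: 3.

3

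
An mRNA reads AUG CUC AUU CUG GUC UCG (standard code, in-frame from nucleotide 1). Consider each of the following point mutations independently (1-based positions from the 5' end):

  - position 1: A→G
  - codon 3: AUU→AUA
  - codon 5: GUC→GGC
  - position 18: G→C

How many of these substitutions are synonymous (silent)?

2

Codon 1: AUG (Met) → GUG (Val) — missense.
Codon 3: AUU (Ile) → AUA (Ile) — synonymous.
Codon 5: GUC (Val) → GGC (Gly) — missense.
Codon 6: UCG (Ser) → UCC (Ser) — synonymous.
Synonymous: 2 of 4.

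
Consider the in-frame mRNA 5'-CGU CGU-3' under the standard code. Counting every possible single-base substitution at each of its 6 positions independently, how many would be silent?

Codon 1 (CGU, Arg): 3 synonymous substitutions.
Codon 2 (CGU, Arg): 3 synonymous substitutions.
Total: 3 + 3 = 6.

6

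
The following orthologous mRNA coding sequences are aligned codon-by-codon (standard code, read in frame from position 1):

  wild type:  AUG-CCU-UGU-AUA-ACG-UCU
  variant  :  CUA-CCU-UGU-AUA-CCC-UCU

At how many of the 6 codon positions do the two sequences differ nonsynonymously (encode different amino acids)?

2

Codon 1: AUG Met / CUA Leu — nonsynonymous.
Codon 2: CCU Pro / CCU Pro — identical.
Codon 3: UGU Cys / UGU Cys — identical.
Codon 4: AUA Ile / AUA Ile — identical.
Codon 5: ACG Thr / CCC Pro — nonsynonymous.
Codon 6: UCU Ser / UCU Ser — identical.
Nonsynonymous differences: 2.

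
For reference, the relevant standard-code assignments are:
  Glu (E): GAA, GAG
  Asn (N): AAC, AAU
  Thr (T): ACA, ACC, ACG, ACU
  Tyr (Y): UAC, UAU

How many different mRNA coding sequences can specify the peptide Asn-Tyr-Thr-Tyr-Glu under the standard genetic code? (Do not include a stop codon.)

Asn: 2 codons.
Tyr: 2 codons.
Thr: 4 codons.
Tyr: 2 codons.
Glu: 2 codons.
2 × 2 × 4 × 2 × 2 = 64.

64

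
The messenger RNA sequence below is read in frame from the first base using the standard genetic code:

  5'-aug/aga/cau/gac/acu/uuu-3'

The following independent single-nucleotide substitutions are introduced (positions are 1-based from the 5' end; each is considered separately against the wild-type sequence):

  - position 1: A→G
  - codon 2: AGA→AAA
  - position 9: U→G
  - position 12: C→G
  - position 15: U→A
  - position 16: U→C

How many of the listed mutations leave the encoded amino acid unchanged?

1

Codon 1: AUG (Met) → GUG (Val) — missense.
Codon 2: AGA (Arg) → AAA (Lys) — missense.
Codon 3: CAU (His) → CAG (Gln) — missense.
Codon 4: GAC (Asp) → GAG (Glu) — missense.
Codon 5: ACU (Thr) → ACA (Thr) — synonymous.
Codon 6: UUU (Phe) → CUU (Leu) — missense.
Synonymous: 1 of 6.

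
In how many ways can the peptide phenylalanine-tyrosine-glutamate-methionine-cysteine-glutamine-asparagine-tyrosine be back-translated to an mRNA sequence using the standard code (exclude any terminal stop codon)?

Phe: 2 codons.
Tyr: 2 codons.
Glu: 2 codons.
Met: 1 codon.
Cys: 2 codons.
Gln: 2 codons.
Asn: 2 codons.
Tyr: 2 codons.
2 × 2 × 2 × 1 × 2 × 2 × 2 × 2 = 128.

128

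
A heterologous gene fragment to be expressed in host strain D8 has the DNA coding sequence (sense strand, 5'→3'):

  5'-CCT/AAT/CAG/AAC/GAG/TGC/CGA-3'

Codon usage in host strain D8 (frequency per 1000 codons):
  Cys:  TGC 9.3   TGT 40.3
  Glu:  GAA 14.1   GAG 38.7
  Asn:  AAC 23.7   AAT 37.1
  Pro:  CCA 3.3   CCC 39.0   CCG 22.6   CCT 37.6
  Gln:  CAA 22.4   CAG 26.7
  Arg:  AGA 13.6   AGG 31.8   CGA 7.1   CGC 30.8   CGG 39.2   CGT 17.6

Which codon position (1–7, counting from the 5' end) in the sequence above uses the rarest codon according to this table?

Codon 1 CCT (Pro): 37.6 per 1000.
Codon 2 AAT (Asn): 37.1 per 1000.
Codon 3 CAG (Gln): 26.7 per 1000.
Codon 4 AAC (Asn): 23.7 per 1000.
Codon 5 GAG (Glu): 38.7 per 1000.
Codon 6 TGC (Cys): 9.3 per 1000.
Codon 7 CGA (Arg): 7.1 per 1000.
Lowest frequency is 7.1 at codon 7.

7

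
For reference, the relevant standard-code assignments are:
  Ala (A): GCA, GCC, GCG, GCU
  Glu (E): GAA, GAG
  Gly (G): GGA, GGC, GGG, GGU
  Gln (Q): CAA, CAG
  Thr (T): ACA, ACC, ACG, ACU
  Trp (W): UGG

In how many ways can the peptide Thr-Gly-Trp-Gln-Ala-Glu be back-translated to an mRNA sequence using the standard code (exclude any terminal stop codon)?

Thr: 4 codons.
Gly: 4 codons.
Trp: 1 codon.
Gln: 2 codons.
Ala: 4 codons.
Glu: 2 codons.
4 × 4 × 1 × 2 × 4 × 2 = 256.

256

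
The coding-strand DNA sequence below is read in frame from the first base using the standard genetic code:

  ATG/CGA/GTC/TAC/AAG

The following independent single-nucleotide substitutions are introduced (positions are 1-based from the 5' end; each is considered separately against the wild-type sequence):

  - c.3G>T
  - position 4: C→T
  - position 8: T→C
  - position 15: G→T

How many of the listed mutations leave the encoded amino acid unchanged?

Codon 1: ATG (Met) → ATT (Ile) — missense.
Codon 2: CGA (Arg) → TGA (Stop) — nonsense.
Codon 3: GTC (Val) → GCC (Ala) — missense.
Codon 5: AAG (Lys) → AAT (Asn) — missense.
Synonymous: 0 of 4.

0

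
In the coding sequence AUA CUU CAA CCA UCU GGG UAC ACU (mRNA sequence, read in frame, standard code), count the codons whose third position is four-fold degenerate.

Codon 1 AUA (Ile): third position 3-fold.
Codon 2 CUU (Leu): third position 4-fold.
Codon 3 CAA (Gln): third position 2-fold.
Codon 4 CCA (Pro): third position 4-fold.
Codon 5 UCU (Ser): third position 4-fold.
Codon 6 GGG (Gly): third position 4-fold.
Codon 7 UAC (Tyr): third position 2-fold.
Codon 8 ACU (Thr): third position 4-fold.
Four-fold degenerate third positions: 5.

5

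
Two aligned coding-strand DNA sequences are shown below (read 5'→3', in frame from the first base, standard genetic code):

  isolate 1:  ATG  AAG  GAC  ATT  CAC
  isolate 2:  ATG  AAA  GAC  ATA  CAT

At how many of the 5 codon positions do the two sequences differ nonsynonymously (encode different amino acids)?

0

Codon 1: ATG Met / ATG Met — identical.
Codon 2: AAG Lys / AAA Lys — synonymous.
Codon 3: GAC Asp / GAC Asp — identical.
Codon 4: ATT Ile / ATA Ile — synonymous.
Codon 5: CAC His / CAT His — synonymous.
Nonsynonymous differences: 0.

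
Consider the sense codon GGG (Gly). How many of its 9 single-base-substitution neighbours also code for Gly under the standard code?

3

Position 1: none → 0 synonymous.
Position 2: none → 0 synonymous.
Position 3: GGU, GGC, GGA → 3 synonymous.
Total: 0 + 0 + 3 = 3.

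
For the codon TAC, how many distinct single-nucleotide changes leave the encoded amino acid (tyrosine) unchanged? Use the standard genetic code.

1

Position 1: none → 0 synonymous.
Position 2: none → 0 synonymous.
Position 3: TAT → 1 synonymous.
Total: 0 + 0 + 1 = 1.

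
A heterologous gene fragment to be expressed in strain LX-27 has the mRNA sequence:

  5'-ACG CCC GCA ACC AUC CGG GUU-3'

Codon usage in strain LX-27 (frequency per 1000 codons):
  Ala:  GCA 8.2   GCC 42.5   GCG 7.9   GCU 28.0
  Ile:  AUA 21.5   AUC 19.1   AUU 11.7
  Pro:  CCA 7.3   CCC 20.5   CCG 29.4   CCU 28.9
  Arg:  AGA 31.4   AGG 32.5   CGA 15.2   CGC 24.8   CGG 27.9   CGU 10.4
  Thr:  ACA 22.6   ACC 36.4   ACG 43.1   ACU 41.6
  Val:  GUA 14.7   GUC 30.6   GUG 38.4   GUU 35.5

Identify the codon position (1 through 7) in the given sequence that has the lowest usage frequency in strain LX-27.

Codon 1 ACG (Thr): 43.1 per 1000.
Codon 2 CCC (Pro): 20.5 per 1000.
Codon 3 GCA (Ala): 8.2 per 1000.
Codon 4 ACC (Thr): 36.4 per 1000.
Codon 5 AUC (Ile): 19.1 per 1000.
Codon 6 CGG (Arg): 27.9 per 1000.
Codon 7 GUU (Val): 35.5 per 1000.
Lowest frequency is 8.2 at codon 3.

3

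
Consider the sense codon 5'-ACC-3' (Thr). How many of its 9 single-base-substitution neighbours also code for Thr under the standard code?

Position 1: none → 0 synonymous.
Position 2: none → 0 synonymous.
Position 3: ACU, ACA, ACG → 3 synonymous.
Total: 0 + 0 + 3 = 3.

3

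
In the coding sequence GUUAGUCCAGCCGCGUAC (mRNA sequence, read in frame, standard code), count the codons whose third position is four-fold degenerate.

Codon 1 GUU (Val): third position 4-fold.
Codon 2 AGU (Ser): third position 2-fold.
Codon 3 CCA (Pro): third position 4-fold.
Codon 4 GCC (Ala): third position 4-fold.
Codon 5 GCG (Ala): third position 4-fold.
Codon 6 UAC (Tyr): third position 2-fold.
Four-fold degenerate third positions: 4.

4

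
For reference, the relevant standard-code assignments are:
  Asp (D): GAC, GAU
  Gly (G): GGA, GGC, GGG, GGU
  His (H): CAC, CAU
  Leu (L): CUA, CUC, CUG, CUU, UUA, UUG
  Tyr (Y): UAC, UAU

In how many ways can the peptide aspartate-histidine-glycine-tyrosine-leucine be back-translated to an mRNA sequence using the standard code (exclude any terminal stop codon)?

Asp: 2 codons.
His: 2 codons.
Gly: 4 codons.
Tyr: 2 codons.
Leu: 6 codons.
2 × 2 × 4 × 2 × 6 = 192.

192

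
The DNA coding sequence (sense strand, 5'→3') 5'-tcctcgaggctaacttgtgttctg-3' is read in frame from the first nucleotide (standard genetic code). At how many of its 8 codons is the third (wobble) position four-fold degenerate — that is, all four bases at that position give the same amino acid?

Codon 1 TCC (Ser): third position 4-fold.
Codon 2 TCG (Ser): third position 4-fold.
Codon 3 AGG (Arg): third position 2-fold.
Codon 4 CTA (Leu): third position 4-fold.
Codon 5 ACT (Thr): third position 4-fold.
Codon 6 TGT (Cys): third position 2-fold.
Codon 7 GTT (Val): third position 4-fold.
Codon 8 CTG (Leu): third position 4-fold.
Four-fold degenerate third positions: 6.

6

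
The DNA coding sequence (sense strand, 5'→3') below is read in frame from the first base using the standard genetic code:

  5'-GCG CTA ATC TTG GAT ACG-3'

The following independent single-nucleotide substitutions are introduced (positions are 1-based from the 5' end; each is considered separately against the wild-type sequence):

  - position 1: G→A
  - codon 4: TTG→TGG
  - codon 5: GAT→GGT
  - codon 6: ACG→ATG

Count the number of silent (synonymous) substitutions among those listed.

Codon 1: GCG (Ala) → ACG (Thr) — missense.
Codon 4: TTG (Leu) → TGG (Trp) — missense.
Codon 5: GAT (Asp) → GGT (Gly) — missense.
Codon 6: ACG (Thr) → ATG (Met) — missense.
Synonymous: 0 of 4.

0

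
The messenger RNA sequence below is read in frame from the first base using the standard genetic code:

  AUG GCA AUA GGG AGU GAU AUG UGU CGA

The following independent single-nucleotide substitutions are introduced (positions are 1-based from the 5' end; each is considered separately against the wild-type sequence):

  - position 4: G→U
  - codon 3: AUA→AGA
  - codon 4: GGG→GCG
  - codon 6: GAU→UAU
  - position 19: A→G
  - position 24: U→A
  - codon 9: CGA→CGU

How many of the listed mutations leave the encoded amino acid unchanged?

1

Codon 2: GCA (Ala) → UCA (Ser) — missense.
Codon 3: AUA (Ile) → AGA (Arg) — missense.
Codon 4: GGG (Gly) → GCG (Ala) — missense.
Codon 6: GAU (Asp) → UAU (Tyr) — missense.
Codon 7: AUG (Met) → GUG (Val) — missense.
Codon 8: UGU (Cys) → UGA (Stop) — nonsense.
Codon 9: CGA (Arg) → CGU (Arg) — synonymous.
Synonymous: 1 of 7.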